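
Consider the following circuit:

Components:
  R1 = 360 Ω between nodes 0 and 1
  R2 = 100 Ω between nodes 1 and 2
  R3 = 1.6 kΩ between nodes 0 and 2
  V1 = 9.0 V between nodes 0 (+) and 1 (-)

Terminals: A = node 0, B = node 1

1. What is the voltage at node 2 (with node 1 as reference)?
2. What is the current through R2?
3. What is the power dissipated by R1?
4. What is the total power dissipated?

Nodal analysis, taking node 1 as the 0 V reference.
Source V1 fixes V_0 = 9 V.
KCL at each unknown node (sum of currents leaving = 0; resistances in Ω):
  Node 2: (V_2 - 0)/100 + (V_2 - 9)/1600 = 0
Collecting terms: 0.01063 × V_2 = 0.005625  =>  V_2 = 0.5294 V
Part 1:
  Read off the nodal solution: V_2 = 0.5294 V
Part 2:
  I_R2 = (V_1 - V_2)/R2 = (0 - 0.5294)/100 = -0.005294 A
  Magnitude: I_R2 = 0.005294 A
Part 3:
  I_R1 = (V_0 - V_1)/R1 = (9 - 0)/360 = 0.025 A
  P_R1 = I_R1² × R1 = (0.025)² × 360 = 0.225 W
Part 4:
  Power in each resistor, P = (ΔV)²/R:
    P_R1 = (9 - 0)²/360 = 0.225 W
    P_R2 = (0 - 0.5294)²/100 = 0.002803 W
    P_R3 = (9 - 0.5294)²/1600 = 0.04484 W
  P_total = P_R1 + P_R2 + P_R3 = 0.2726 W

Final answers:
1. V_2 = 0.5294 V
2. I_R2 = 0.005294 A
3. P_R1 = 0.225 W
4. P_total = 0.2726 W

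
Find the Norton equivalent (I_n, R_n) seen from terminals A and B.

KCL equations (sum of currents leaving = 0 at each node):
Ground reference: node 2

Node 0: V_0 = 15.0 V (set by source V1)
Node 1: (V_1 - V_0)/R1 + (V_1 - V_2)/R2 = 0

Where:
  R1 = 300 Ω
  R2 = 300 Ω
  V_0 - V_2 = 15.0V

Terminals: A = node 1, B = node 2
Find the Thévenin equivalent first; then I_n = V_th/R_th and R_n = R_th.
Step 1 — V_th is the open-circuit voltage V_A - V_B (nothing connected across the terminals).
Nodal analysis, taking node 2 as the 0 V reference.
Source V1 fixes V_0 = 15 V.
KCL at each unknown node (sum of currents leaving = 0; resistances in Ω):
  Node 1: (V_1 - 15)/300 + (V_1 - 0)/300 = 0
Collecting terms: 0.006667 × V_1 = 0.05  =>  V_1 = 7.5 V
V_th = V_1 - V_2 = 7.5 - 0 = 7.5 V
Step 2 — R_th: zero the source — replace V1 by a short circuit (node 2 merges into node 0) — and find the resistance seen between A (node 1) and B (node 0).
Reduce the network between node 1 (A) and node 0 (B) by series/parallel combination:
  Rp1 = R1 ‖ R2 (parallel, both between nodes 0 and 1) = 1/(1/300 + 1/300) = 150 Ω
R_th = 150 Ω
I_n = V_th/R_th = 7.5/150 = 0.05 A, and R_n = R_th = 150 Ω

Final answer: I_n = 0.05 A, R_n = 150 Ω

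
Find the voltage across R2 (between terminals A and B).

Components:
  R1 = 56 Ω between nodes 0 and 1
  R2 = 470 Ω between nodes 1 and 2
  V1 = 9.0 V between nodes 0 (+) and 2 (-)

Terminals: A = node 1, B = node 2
R1 and R2 are in series across V1 (node 0 → node 1 → node 2), and the output A–B is taken across R2, so this is a voltage divider.
Series current: I = V1/(R1 + R2) = 9/(56 + 470) = 9/526 = 0.01711 A
V_R2 = I × R2 = V1 × R2/(R1 + R2) = 9 × 470/526 = 8.042 V

Final answer: 8.042 V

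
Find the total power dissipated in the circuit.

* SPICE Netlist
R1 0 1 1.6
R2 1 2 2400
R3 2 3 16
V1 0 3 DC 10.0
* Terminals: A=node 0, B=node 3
Nodal analysis, taking node 3 as the 0 V reference.
Source V1 fixes V_0 = 10 V.
KCL at each unknown node (sum of currents leaving = 0; resistances in Ω):
  Node 1: (V_1 - 10)/1.6 + (V_1 - V_2)/2400 = 0
  Node 2: (V_2 - V_1)/2400 + (V_2 - 0)/16 = 0
Collecting terms (coefficients in siemens):
  0.6254·V_1 - 0.0004167·V_2 = 6.25
  0.06292·V_2 - 0.0004167·V_1 = 0
Determinant D = (0.6254)(0.06292) - (-0.0004167)(-0.0004167) = 0.03935
V_1 = [(6.25)(0.06292) - (-0.0004167)(0)]/D = 9.993 V
V_2 = [(0.6254)(0) - (6.25)(-0.0004167)]/D = 0.06618 V
Power in each resistor, P = (ΔV)²/R:
  P_R1 = (10 - 9.993)²/1.6 = 0.00002737 W
  P_R2 = (9.993 - 0.06618)²/2400 = 0.04106 W
  P_R3 = (0.06618 - 0)²/16 = 0.0002737 W
P_total = P_R1 + P_R2 + P_R3 = 0.04136 W

Final answer: 0.04136 W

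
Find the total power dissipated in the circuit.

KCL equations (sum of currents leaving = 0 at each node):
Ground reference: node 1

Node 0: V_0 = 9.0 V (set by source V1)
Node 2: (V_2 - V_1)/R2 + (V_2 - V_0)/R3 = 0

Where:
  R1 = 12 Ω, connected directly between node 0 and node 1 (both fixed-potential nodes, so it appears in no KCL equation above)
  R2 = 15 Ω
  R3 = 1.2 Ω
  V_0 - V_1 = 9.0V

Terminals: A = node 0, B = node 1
Nodal analysis, taking node 1 as the 0 V reference.
Source V1 fixes V_0 = 9 V.
KCL at each unknown node (sum of currents leaving = 0; resistances in Ω):
  Node 2: (V_2 - 0)/15 + (V_2 - 9)/1.2 = 0
Collecting terms: 0.9 × V_2 = 7.5  =>  V_2 = 8.333 V
Power in each resistor, P = (ΔV)²/R:
  P_R1 = (9 - 0)²/12 = 6.75 W
  P_R2 = (0 - 8.333)²/15 = 4.63 W
  P_R3 = (9 - 8.333)²/1.2 = 0.3704 W
P_total = P_R1 + P_R2 + P_R3 = 11.75 W

Final answer: 11.75 W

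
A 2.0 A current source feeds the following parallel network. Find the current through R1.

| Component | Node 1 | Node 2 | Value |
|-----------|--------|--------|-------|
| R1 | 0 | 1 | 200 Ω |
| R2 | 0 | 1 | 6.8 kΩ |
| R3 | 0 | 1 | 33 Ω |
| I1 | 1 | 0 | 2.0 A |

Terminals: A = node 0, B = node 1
All resistors sit directly between nodes 0 and 1, so they are in parallel and share one voltage V; the full source current 2 A splits among them.
1/R_par = 1/200 + 1/6800 + 1/33 = 0.03545 S  =>  R_par = 28.21 Ω
V = I × R_par = 2 × 28.21 = 56.42 V
I_R1 = V/R1 = 56.42/200 = 0.2821 A

Final answer: 0.2821 A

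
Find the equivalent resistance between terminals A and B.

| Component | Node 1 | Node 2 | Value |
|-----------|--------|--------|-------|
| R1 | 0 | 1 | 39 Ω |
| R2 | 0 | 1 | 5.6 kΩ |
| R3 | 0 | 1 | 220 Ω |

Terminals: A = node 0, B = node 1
Reduce the network between node 0 (A) and node 1 (B) by series/parallel combination:
  Rp1 = R1 ‖ R2 ‖ R3 (parallel, all between nodes 0 and 1) = 1/(1/39 + 1/5600 + 1/220) = 32.93 Ω
R_eq = 32.93 Ω

Final answer: 32.93 Ω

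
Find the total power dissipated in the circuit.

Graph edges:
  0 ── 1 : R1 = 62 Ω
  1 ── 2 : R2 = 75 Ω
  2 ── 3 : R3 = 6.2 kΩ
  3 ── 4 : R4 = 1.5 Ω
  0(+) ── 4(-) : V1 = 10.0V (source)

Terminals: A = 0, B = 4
Nodal analysis, taking node 4 as the 0 V reference.
Source V1 fixes V_0 = 10 V.
KCL at each unknown node (sum of currents leaving = 0; resistances in Ω):
  Node 1: (V_1 - 10)/62 + (V_1 - V_2)/75 = 0
  Node 2: (V_2 - V_1)/75 + (V_2 - V_3)/6200 = 0
  Node 3: (V_3 - V_2)/6200 + (V_3 - 0)/1.5 = 0
Collecting terms (coefficients in siemens):
  0.02946·V_1 - 0.01333·V_2 = 0.1613
  0.01349·V_2 - 0.01333·V_1 - 0.0001613·V_3 = 0
  0.6668·V_3 - 0.0001613·V_2 = 0
Solving these 3 simultaneous equations (Gaussian elimination) gives:
  V_1 = 9.902 V, V_2 = 9.784 V, V_3 = 0.002366 V
Power in each resistor, P = (ΔV)²/R:
  P_R1 = (10 - 9.902)²/62 = 0.0001543 W
  P_R2 = (9.902 - 9.784)²/75 = 0.0001867 W
  P_R3 = (9.784 - 0.002366)²/6200 = 0.01543 W
  P_R4 = (0.002366 - 0)²/1.5 = 0.000003734 W
P_total = P_R1 + P_R2 + P_R3 + P_R4 = 0.01578 W

Final answer: 0.01578 W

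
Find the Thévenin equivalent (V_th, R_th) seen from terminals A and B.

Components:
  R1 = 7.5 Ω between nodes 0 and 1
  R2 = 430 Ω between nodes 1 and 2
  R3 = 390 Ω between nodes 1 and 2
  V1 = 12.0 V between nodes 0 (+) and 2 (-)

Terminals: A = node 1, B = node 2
Step 1 — V_th is the open-circuit voltage V_A - V_B (nothing connected across the terminals).
Nodal analysis, taking node 2 as the 0 V reference.
Source V1 fixes V_0 = 12 V.
KCL at each unknown node (sum of currents leaving = 0; resistances in Ω):
  Node 1: (V_1 - 12)/7.5 + (V_1 - 0)/430 + (V_1 - 0)/390 = 0
Collecting terms: 0.1382 × V_1 = 1.6  =>  V_1 = 11.58 V
V_th = V_1 - V_2 = 11.58 - 0 = 11.58 V
Step 2 — R_th: zero the source — replace V1 by a short circuit (node 2 merges into node 0) — and find the resistance seen between A (node 1) and B (node 0).
Reduce the network between node 1 (A) and node 0 (B) by series/parallel combination:
  Rp1 = R1 ‖ R2 ‖ R3 (parallel, all between nodes 0 and 1) = 1/(1/7.5 + 1/430 + 1/390) = 7.235 Ω
R_th = 7.235 Ω

Final answer: V_th = 11.58 V, R_th = 7.235 Ω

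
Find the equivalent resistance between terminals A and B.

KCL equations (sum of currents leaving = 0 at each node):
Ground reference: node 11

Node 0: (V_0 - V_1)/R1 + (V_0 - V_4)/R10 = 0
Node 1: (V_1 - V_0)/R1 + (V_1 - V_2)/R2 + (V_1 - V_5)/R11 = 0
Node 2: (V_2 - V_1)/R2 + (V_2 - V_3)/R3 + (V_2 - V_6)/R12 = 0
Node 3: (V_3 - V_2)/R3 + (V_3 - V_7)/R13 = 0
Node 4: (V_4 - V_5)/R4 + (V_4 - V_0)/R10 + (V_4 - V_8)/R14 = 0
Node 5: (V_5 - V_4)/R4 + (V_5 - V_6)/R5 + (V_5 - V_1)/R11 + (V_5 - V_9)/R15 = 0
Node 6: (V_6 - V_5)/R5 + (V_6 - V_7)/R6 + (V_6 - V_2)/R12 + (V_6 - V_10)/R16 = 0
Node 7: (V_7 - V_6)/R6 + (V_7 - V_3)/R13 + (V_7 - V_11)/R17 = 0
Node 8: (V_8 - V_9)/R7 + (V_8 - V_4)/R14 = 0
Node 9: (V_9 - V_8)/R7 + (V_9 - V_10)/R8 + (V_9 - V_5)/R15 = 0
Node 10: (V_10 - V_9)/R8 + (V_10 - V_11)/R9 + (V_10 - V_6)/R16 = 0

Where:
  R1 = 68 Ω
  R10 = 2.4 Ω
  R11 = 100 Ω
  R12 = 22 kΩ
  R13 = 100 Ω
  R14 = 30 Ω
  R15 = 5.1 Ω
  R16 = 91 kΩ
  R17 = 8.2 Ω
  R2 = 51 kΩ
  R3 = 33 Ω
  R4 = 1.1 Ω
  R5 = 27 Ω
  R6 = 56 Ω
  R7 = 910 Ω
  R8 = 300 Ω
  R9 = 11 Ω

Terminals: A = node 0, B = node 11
The network is not a plain series/parallel combination. Inject a 1 A test current into terminal A (node 0) and return it from terminal B (node 11); then R_eq = V_A / (1 A).
Nodal analysis, taking node 11 as the 0 V reference.
Current source I_test pushes 1 A into node 0 and draws it out of node 11.
KCL at each unknown node (sum of currents leaving = 0; resistances in Ω):
  Node 0: (V_0 - V_1)/68 + (V_0 - V_4)/2.4 - 1 = 0
  Node 1: (V_1 - V_0)/68 + (V_1 - V_2)/51000 + (V_1 - V_5)/100 = 0
  Node 2: (V_2 - V_1)/51000 + (V_2 - V_3)/33 + (V_2 - V_6)/22000 = 0
  Node 3: (V_3 - V_2)/33 + (V_3 - V_7)/100 = 0
  Node 4: (V_4 - V_0)/2.4 + (V_4 - V_5)/1.1 + (V_4 - V_8)/30 = 0
  Node 5: (V_5 - V_1)/100 + (V_5 - V_4)/1.1 + (V_5 - V_6)/27 + (V_5 - V_9)/5.1 = 0
  Node 6: (V_6 - V_2)/22000 + (V_6 - V_5)/27 + (V_6 - V_7)/56 + (V_6 - V_10)/91000 = 0
  Node 7: (V_7 - V_3)/100 + (V_7 - V_6)/56 + (V_7 - 0)/8.2 = 0
  Node 8: (V_8 - V_4)/30 + (V_8 - V_9)/910 = 0
  Node 9: (V_9 - V_5)/5.1 + (V_9 - V_8)/910 + (V_9 - V_10)/300 = 0
  Node 10: (V_10 - V_6)/91000 + (V_10 - V_9)/300 + (V_10 - 0)/11 = 0
Collecting terms (coefficients in siemens):
  0.4314·V_0 - 0.01471·V_1 - 0.4167·V_4 = 1
  0.02473·V_1 - 0.01471·V_0 - 0.00001961·V_2 - 0.01·V_5 = 0
  0.03037·V_2 - 0.00001961·V_1 - 0.0303·V_3 - 0.00004545·V_6 = 0
  0.0403·V_3 - 0.0303·V_2 - 0.01·V_7 = 0
  1.359·V_4 - 0.4167·V_0 - 0.9091·V_5 - 0.03333·V_8 = 0
  1.152·V_5 - 0.01·V_1 - 0.9091·V_4 - 0.03704·V_6 - 0.1961·V_9 = 0
  0.05495·V_6 - 0.00004545·V_2 - 0.03704·V_5 - 0.01786·V_7 - 0.00001099·V_10 = 0
  0.1498·V_7 - 0.01·V_3 - 0.01786·V_6 = 0
  0.03443·V_8 - 0.03333·V_4 - 0.001099·V_9 = 0
  0.2005·V_9 - 0.1961·V_5 - 0.001099·V_8 - 0.003333·V_10 = 0
  0.09425·V_10 - 0.00001099·V_6 - 0.003333·V_9 = 0
Solving these 11 simultaneous equations (Gaussian elimination) gives:
  V_0 = 74.01 V, V_1 = 72.57 V, V_2 = 6.795 V, V_3 = 6.688 V
  V_4 = 71.66 V, V_5 = 70.58 V, V_6 = 49.65 V, V_7 = 6.365 V
  V_8 = 71.59 V, V_9 = 69.46 V, V_10 = 2.462 V
R_eq = V_0 / 1 A = 74.01 Ω

Final answer: 74.01 Ω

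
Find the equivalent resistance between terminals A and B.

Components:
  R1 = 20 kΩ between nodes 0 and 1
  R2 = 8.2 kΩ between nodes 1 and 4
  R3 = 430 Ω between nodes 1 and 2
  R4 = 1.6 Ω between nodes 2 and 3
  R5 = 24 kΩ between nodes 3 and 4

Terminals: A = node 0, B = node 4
Reduce the network between node 0 (A) and node 4 (B) by series/parallel combination:
  Rs1 = R3 + R4 (series, joined only at node 2) = 430 + 1.6 = 431.6 Ω
  Rs2 = R5 + Rs1 (series, joined only at node 3) = 24000 + 431.6 = 24430 Ω
  Rp1 = R2 ‖ Rs2 (parallel, both between nodes 1 and 4) = 1/(1/8200 + 1/24430) = 6139 Ω
  Rs3 = R1 + Rp1 (series, joined only at node 1) = 20000 + 6139 = 26140 Ω
R_eq = 26.14 kΩ

Final answer: 26.14 kΩ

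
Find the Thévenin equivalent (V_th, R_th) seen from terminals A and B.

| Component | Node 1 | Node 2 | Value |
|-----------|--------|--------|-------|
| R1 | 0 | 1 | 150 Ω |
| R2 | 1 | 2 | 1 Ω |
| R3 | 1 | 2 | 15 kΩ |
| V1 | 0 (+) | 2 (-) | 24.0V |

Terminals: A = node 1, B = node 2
Step 1 — V_th is the open-circuit voltage V_A - V_B (nothing connected across the terminals).
Nodal analysis, taking node 2 as the 0 V reference.
Source V1 fixes V_0 = 24 V.
KCL at each unknown node (sum of currents leaving = 0; resistances in Ω):
  Node 1: (V_1 - 24)/150 + (V_1 - 0)/1 + (V_1 - 0)/15000 = 0
Collecting terms: 1.007 × V_1 = 0.16  =>  V_1 = 0.1589 V
V_th = V_1 - V_2 = 0.1589 - 0 = 0.1589 V
Step 2 — R_th: zero the source — replace V1 by a short circuit (node 2 merges into node 0) — and find the resistance seen between A (node 1) and B (node 0).
Reduce the network between node 1 (A) and node 0 (B) by series/parallel combination:
  Rp1 = R1 ‖ R2 ‖ R3 (parallel, all between nodes 0 and 1) = 1/(1/150 + 1/1 + 1/15000) = 0.9933 Ω
R_th = 0.9933 Ω

Final answer: V_th = 0.1589 V, R_th = 0.9933 Ω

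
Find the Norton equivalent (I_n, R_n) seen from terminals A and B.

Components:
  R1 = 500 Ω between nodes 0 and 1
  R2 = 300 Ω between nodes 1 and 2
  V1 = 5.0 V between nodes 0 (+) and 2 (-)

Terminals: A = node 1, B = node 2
Find the Thévenin equivalent first; then I_n = V_th/R_th and R_n = R_th.
Step 1 — V_th is the open-circuit voltage V_A - V_B (nothing connected across the terminals).
Nodal analysis, taking node 2 as the 0 V reference.
Source V1 fixes V_0 = 5 V.
KCL at each unknown node (sum of currents leaving = 0; resistances in Ω):
  Node 1: (V_1 - 5)/500 + (V_1 - 0)/300 = 0
Collecting terms: 0.005333 × V_1 = 0.01  =>  V_1 = 1.875 V
V_th = V_1 - V_2 = 1.875 - 0 = 1.875 V
Step 2 — R_th: zero the source — replace V1 by a short circuit (node 2 merges into node 0) — and find the resistance seen between A (node 1) and B (node 0).
Reduce the network between node 1 (A) and node 0 (B) by series/parallel combination:
  Rp1 = R1 ‖ R2 (parallel, both between nodes 0 and 1) = 1/(1/500 + 1/300) = 187.5 Ω
R_th = 187.5 Ω
I_n = V_th/R_th = 1.875/187.5 = 0.01 A, and R_n = R_th = 187.5 Ω

Final answer: I_n = 0.01 A, R_n = 187.5 Ω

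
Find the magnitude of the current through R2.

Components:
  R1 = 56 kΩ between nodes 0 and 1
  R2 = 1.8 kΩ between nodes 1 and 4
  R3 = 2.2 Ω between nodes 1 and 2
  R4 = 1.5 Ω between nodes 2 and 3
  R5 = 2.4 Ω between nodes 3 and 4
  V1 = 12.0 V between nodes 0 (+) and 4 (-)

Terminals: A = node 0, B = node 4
Nodal analysis, taking node 4 as the 0 V reference.
Source V1 fixes V_0 = 12 V.
KCL at each unknown node (sum of currents leaving = 0; resistances in Ω):
  Node 1: (V_1 - 12)/56000 + (V_1 - 0)/1800 + (V_1 - V_2)/2.2 = 0
  Node 2: (V_2 - V_1)/2.2 + (V_2 - V_3)/1.5 = 0
  Node 3: (V_3 - V_2)/1.5 + (V_3 - 0)/2.4 = 0
Collecting terms (coefficients in siemens):
  0.4551·V_1 - 0.4545·V_2 = 0.0002143
  1.121·V_2 - 0.4545·V_1 - 0.6667·V_3 = 0
  1.083·V_3 - 0.6667·V_2 = 0
Solving these 3 simultaneous equations (Gaussian elimination) gives:
  V_1 = 0.001303 V, V_2 = 0.0008328 V, V_3 = 0.0005125 V
I_R2 = (V_1 - V_4)/R2 = (0.001303 - 0)/1800 = 0.0000007237 A
|I_R2| = 0.0000007237 A

Final answer: |I_R2| = 7.237e-07 A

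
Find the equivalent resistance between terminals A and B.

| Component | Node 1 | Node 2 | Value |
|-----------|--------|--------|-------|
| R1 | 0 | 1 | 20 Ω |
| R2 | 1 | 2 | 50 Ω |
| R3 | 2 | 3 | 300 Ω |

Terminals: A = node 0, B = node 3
Reduce the network between node 0 (A) and node 3 (B) by series/parallel combination:
  Rs1 = R1 + R2 (series, joined only at node 1) = 20 + 50 = 70 Ω
  Rs2 = R3 + Rs1 (series, joined only at node 2) = 300 + 70 = 370 Ω
R_eq = 370 Ω

Final answer: 370 Ω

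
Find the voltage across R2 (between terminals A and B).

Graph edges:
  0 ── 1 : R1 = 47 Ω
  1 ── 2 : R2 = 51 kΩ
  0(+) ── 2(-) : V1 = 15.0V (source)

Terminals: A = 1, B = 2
R1 and R2 are in series across V1 (node 0 → node 1 → node 2), and the output A–B is taken across R2, so this is a voltage divider.
Series current: I = V1/(R1 + R2) = 15/(47 + 51000) = 15/51050 = 0.0002938 A
V_R2 = I × R2 = V1 × R2/(R1 + R2) = 15 × 51000/51050 = 14.99 V

Final answer: 14.99 V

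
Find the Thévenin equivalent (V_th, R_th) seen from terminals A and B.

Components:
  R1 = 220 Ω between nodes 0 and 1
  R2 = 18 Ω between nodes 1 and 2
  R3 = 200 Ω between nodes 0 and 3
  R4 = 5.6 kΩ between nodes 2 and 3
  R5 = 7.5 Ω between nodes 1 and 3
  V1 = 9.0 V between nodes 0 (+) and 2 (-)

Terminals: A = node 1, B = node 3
Step 1 — V_th is the open-circuit voltage V_A - V_B (nothing connected across the terminals).
Nodal analysis, taking node 2 as the 0 V reference.
Source V1 fixes V_0 = 9 V.
KCL at each unknown node (sum of currents leaving = 0; resistances in Ω):
  Node 1: (V_1 - 9)/220 + (V_1 - 0)/18 + (V_1 - V_3)/7.5 = 0
  Node 3: (V_3 - 9)/200 + (V_3 - 0)/5600 + (V_3 - V_1)/7.5 = 0
Collecting terms (coefficients in siemens):
  0.1934·V_1 - 0.1333·V_3 = 0.04091
  0.1385·V_3 - 0.1333·V_1 = 0.045
Determinant D = (0.1934)(0.1385) - (-0.1333)(-0.1333) = 0.009015
V_1 = [(0.04091)(0.1385) - (-0.1333)(0.045)]/D = 1.294 V
V_3 = [(0.1934)(0.045) - (0.04091)(-0.1333)]/D = 1.571 V
V_th = V_1 - V_3 = 1.294 - 1.571 = -0.2765 V
Step 2 — R_th: zero the source — replace V1 by a short circuit (node 2 merges into node 0) — and find the resistance seen between A (node 1) and B (node 3).
Reduce the network between node 1 (A) and node 3 (B) by series/parallel combination:
  Rp1 = R1 ‖ R2 (parallel, both between nodes 0 and 1) = 1/(1/220 + 1/18) = 16.64 Ω
  Rp2 = R3 ‖ R4 (parallel, both between nodes 0 and 3) = 1/(1/200 + 1/5600) = 193.1 Ω
  Rs1 = Rp1 + Rp2 (series, joined only at node 0) = 16.64 + 193.1 = 209.7 Ω
  Rp3 = R5 ‖ Rs1 (parallel, both between nodes 1 and 3) = 1/(1/7.5 + 1/209.7) = 7.241 Ω
R_th = 7.241 Ω

Final answer: V_th = -0.2765 V, R_th = 7.241 Ω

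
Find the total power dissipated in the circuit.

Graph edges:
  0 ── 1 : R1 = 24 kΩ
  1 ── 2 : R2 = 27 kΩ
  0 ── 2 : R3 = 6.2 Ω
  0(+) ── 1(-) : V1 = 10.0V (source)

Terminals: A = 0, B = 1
Nodal analysis, taking node 1 as the 0 V reference.
Source V1 fixes V_0 = 10 V.
KCL at each unknown node (sum of currents leaving = 0; resistances in Ω):
  Node 2: (V_2 - 0)/27000 + (V_2 - 10)/6.2 = 0
Collecting terms: 0.1613 × V_2 = 1.613  =>  V_2 = 9.998 V
Power in each resistor, P = (ΔV)²/R:
  P_R1 = (10 - 0)²/24000 = 0.004167 W
  P_R2 = (0 - 9.998)²/27000 = 0.003702 W
  P_R3 = (10 - 9.998)²/6.2 = 0.0000008501 W
P_total = P_R1 + P_R2 + P_R3 = 0.00787 W

Final answer: 0.00787 W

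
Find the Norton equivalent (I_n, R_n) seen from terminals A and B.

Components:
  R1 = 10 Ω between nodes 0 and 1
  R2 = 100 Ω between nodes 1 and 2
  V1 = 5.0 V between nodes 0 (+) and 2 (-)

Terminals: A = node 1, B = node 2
Find the Thévenin equivalent first; then I_n = V_th/R_th and R_n = R_th.
Step 1 — V_th is the open-circuit voltage V_A - V_B (nothing connected across the terminals).
Nodal analysis, taking node 2 as the 0 V reference.
Source V1 fixes V_0 = 5 V.
KCL at each unknown node (sum of currents leaving = 0; resistances in Ω):
  Node 1: (V_1 - 5)/10 + (V_1 - 0)/100 = 0
Collecting terms: 0.11 × V_1 = 0.5  =>  V_1 = 4.545 V
V_th = V_1 - V_2 = 4.545 - 0 = 4.545 V
Step 2 — R_th: zero the source — replace V1 by a short circuit (node 2 merges into node 0) — and find the resistance seen between A (node 1) and B (node 0).
Reduce the network between node 1 (A) and node 0 (B) by series/parallel combination:
  Rp1 = R1 ‖ R2 (parallel, both between nodes 0 and 1) = 1/(1/10 + 1/100) = 9.091 Ω
R_th = 9.091 Ω
I_n = V_th/R_th = 4.545/9.091 = 0.5 A, and R_n = R_th = 9.091 Ω

Final answer: I_n = 0.5 A, R_n = 9.091 Ω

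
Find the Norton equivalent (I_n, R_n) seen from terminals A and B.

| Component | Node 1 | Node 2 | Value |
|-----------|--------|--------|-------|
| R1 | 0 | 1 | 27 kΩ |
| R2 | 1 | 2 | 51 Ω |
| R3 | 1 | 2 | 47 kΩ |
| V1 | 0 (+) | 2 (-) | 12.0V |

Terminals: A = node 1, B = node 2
Find the Thévenin equivalent first; then I_n = V_th/R_th and R_n = R_th.
Step 1 — V_th is the open-circuit voltage V_A - V_B (nothing connected across the terminals).
Nodal analysis, taking node 2 as the 0 V reference.
Source V1 fixes V_0 = 12 V.
KCL at each unknown node (sum of currents leaving = 0; resistances in Ω):
  Node 1: (V_1 - 12)/27000 + (V_1 - 0)/51 + (V_1 - 0)/47000 = 0
Collecting terms: 0.01967 × V_1 = 0.0004444  =>  V_1 = 0.0226 V
V_th = V_1 - V_2 = 0.0226 - 0 = 0.0226 V
Step 2 — R_th: zero the source — replace V1 by a short circuit (node 2 merges into node 0) — and find the resistance seen between A (node 1) and B (node 0).
Reduce the network between node 1 (A) and node 0 (B) by series/parallel combination:
  Rp1 = R1 ‖ R2 ‖ R3 (parallel, all between nodes 0 and 1) = 1/(1/27000 + 1/51 + 1/47000) = 50.85 Ω
R_th = 50.85 Ω
I_n = V_th/R_th = 0.0226/50.85 = 0.0004444 A, and R_n = R_th = 50.85 Ω

Final answer: I_n = 0.0004444 A, R_n = 50.85 Ω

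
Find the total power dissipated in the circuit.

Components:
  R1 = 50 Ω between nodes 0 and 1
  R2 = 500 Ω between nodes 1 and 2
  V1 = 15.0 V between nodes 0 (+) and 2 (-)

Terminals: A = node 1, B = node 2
Nodal analysis, taking node 2 as the 0 V reference.
Source V1 fixes V_0 = 15 V.
KCL at each unknown node (sum of currents leaving = 0; resistances in Ω):
  Node 1: (V_1 - 15)/50 + (V_1 - 0)/500 = 0
Collecting terms: 0.022 × V_1 = 0.3  =>  V_1 = 13.64 V
Power in each resistor, P = (ΔV)²/R:
  P_R1 = (15 - 13.64)²/50 = 0.03719 W
  P_R2 = (13.64 - 0)²/500 = 0.3719 W
P_total = P_R1 + P_R2 = 0.4091 W

Final answer: 0.4091 W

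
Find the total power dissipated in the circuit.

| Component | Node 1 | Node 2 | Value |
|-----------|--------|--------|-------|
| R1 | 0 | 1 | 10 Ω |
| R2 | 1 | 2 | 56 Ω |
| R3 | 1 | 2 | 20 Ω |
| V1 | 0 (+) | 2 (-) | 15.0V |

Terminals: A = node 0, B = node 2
Nodal analysis, taking node 2 as the 0 V reference.
Source V1 fixes V_0 = 15 V.
KCL at each unknown node (sum of currents leaving = 0; resistances in Ω):
  Node 1: (V_1 - 15)/10 + (V_1 - 0)/56 + (V_1 - 0)/20 = 0
Collecting terms: 0.1679 × V_1 = 1.5  =>  V_1 = 8.936 V
Power in each resistor, P = (ΔV)²/R:
  P_R1 = (15 - 8.936)²/10 = 3.677 W
  P_R2 = (8.936 - 0)²/56 = 1.426 W
  P_R3 = (8.936 - 0)²/20 = 3.993 W
P_total = P_R1 + P_R2 + P_R3 = 9.096 W

Final answer: 9.096 W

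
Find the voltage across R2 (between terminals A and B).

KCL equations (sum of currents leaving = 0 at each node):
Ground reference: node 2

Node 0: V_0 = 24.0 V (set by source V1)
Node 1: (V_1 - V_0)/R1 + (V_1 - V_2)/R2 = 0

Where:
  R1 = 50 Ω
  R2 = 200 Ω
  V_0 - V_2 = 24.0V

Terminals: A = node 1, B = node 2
R1 and R2 are in series across V1 (node 0 → node 1 → node 2), and the output A–B is taken across R2, so this is a voltage divider.
Series current: I = V1/(R1 + R2) = 24/(50 + 200) = 24/250 = 0.096 A
V_R2 = I × R2 = V1 × R2/(R1 + R2) = 24 × 200/250 = 19.2 V

Final answer: 19.2 V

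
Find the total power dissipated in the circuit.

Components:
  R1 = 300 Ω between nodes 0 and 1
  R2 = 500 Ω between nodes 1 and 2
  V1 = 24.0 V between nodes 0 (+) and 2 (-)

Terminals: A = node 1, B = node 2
Nodal analysis, taking node 2 as the 0 V reference.
Source V1 fixes V_0 = 24 V.
KCL at each unknown node (sum of currents leaving = 0; resistances in Ω):
  Node 1: (V_1 - 24)/300 + (V_1 - 0)/500 = 0
Collecting terms: 0.005333 × V_1 = 0.08  =>  V_1 = 15 V
Power in each resistor, P = (ΔV)²/R:
  P_R1 = (24 - 15)²/300 = 0.27 W
  P_R2 = (15 - 0)²/500 = 0.45 W
P_total = P_R1 + P_R2 = 0.72 W

Final answer: 0.72 W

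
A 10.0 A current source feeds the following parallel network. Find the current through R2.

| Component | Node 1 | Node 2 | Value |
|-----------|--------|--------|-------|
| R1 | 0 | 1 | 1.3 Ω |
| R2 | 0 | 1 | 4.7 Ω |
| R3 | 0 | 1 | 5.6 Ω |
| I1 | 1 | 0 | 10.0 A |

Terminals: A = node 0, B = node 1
All resistors sit directly between nodes 0 and 1, so they are in parallel and share one voltage V; the full source current 10 A splits among them.
1/R_par = 1/1.3 + 1/4.7 + 1/5.6 = 1.161 S  =>  R_par = 0.8616 Ω
V = I × R_par = 10 × 0.8616 = 8.616 V
I_R2 = V/R2 = 8.616/4.7 = 1.833 A

Final answer: 1.833 A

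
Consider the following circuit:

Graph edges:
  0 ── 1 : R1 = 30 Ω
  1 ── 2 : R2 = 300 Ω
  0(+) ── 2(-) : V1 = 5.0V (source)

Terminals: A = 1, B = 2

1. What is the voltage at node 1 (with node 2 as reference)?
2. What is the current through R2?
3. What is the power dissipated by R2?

Nodal analysis, taking node 2 as the 0 V reference.
Source V1 fixes V_0 = 5 V.
KCL at each unknown node (sum of currents leaving = 0; resistances in Ω):
  Node 1: (V_1 - 5)/30 + (V_1 - 0)/300 = 0
Collecting terms: 0.03667 × V_1 = 0.1667  =>  V_1 = 4.545 V
Part 1:
  Read off the nodal solution: V_1 = 4.545 V
Part 2:
  I_R2 = (V_1 - V_2)/R2 = (4.545 - 0)/300 = 0.01515 A
  Magnitude: I_R2 = 0.01515 A
Part 3:
  I_R2 = (V_1 - V_2)/R2 = (4.545 - 0)/300 = 0.01515 A
  P_R2 = I_R2² × R2 = (0.01515)² × 300 = 0.06887 W

Final answers:
1. V_1 = 4.545 V
2. I_R2 = 0.01515 A
3. P_R2 = 0.06887 W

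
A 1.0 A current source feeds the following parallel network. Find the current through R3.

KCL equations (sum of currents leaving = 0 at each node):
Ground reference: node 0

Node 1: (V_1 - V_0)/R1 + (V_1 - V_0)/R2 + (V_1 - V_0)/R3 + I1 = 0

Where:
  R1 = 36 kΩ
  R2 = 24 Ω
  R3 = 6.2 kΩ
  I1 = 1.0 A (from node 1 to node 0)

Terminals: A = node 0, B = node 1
All resistors sit directly between nodes 0 and 1, so they are in parallel and share one voltage V; the full source current 1 A splits among them.
1/R_par = 1/36000 + 1/24 + 1/6200 = 0.04186 S  =>  R_par = 23.89 Ω
V = I × R_par = 1 × 23.89 = 23.89 V
I_R3 = V/R3 = 23.89/6200 = 0.003853 A

Final answer: 0.003853 A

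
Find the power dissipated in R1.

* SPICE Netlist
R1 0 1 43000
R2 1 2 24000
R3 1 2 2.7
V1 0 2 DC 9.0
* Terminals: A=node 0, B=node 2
Nodal analysis, taking node 2 as the 0 V reference.
Source V1 fixes V_0 = 9 V.
KCL at each unknown node (sum of currents leaving = 0; resistances in Ω):
  Node 1: (V_1 - 9)/43000 + (V_1 - 0)/24000 + (V_1 - 0)/2.7 = 0
Collecting terms: 0.3704 × V_1 = 0.0002093  =>  V_1 = 0.000565 V
I_R1 = (V_0 - V_1)/R1 = (9 - 0.000565)/43000 = 0.0002093 A
P_R1 = I_R1² × R1 = (0.0002093)² × 43000 = 0.001883 W

Final answer: 0.001883 W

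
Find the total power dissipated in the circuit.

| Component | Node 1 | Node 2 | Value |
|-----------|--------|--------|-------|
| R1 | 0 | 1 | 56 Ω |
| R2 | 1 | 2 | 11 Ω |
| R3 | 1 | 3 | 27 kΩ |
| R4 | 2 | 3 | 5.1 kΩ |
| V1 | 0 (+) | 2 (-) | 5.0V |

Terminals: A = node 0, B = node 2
Nodal analysis, taking node 2 as the 0 V reference.
Source V1 fixes V_0 = 5 V.
KCL at each unknown node (sum of currents leaving = 0; resistances in Ω):
  Node 1: (V_1 - 5)/56 + (V_1 - 0)/11 + (V_1 - V_3)/27000 = 0
  Node 3: (V_3 - V_1)/27000 + (V_3 - 0)/5100 = 0
Collecting terms (coefficients in siemens):
  0.1088·V_1 - 0.00003704·V_3 = 0.08929
  0.0002331·V_3 - 0.00003704·V_1 = 0
Determinant D = (0.1088)(0.0002331) - (-0.00003704)(-0.00003704) = 0.00002536
V_1 = [(0.08929)(0.0002331) - (-0.00003704)(0)]/D = 0.8207 V
V_3 = [(0.1088)(0) - (0.08929)(-0.00003704)]/D = 0.1304 V
Power in each resistor, P = (ΔV)²/R:
  P_R1 = (5 - 0.8207)²/56 = 0.3119 W
  P_R2 = (0.8207 - 0)²/11 = 0.06123 W
  P_R3 = (0.8207 - 0.1304)²/27000 = 0.00001765 W
  P_R4 = (0 - 0.1304)²/5100 = 0.000003333 W
P_total = P_R1 + P_R2 + P_R3 + P_R4 = 0.3732 W

Final answer: 0.3732 W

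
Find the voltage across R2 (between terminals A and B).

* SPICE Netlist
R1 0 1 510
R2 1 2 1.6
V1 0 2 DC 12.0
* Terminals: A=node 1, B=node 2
R1 and R2 are in series across V1 (node 0 → node 1 → node 2), and the output A–B is taken across R2, so this is a voltage divider.
Series current: I = V1/(R1 + R2) = 12/(510 + 1.6) = 12/511.6 = 0.02346 A
V_R2 = I × R2 = V1 × R2/(R1 + R2) = 12 × 1.6/511.6 = 0.03753 V

Final answer: 0.03753 V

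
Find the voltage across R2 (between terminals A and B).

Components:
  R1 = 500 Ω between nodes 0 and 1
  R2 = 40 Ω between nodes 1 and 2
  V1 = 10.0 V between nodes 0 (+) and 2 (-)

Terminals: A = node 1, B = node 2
R1 and R2 are in series across V1 (node 0 → node 1 → node 2), and the output A–B is taken across R2, so this is a voltage divider.
Series current: I = V1/(R1 + R2) = 10/(500 + 40) = 10/540 = 0.01852 A
V_R2 = I × R2 = V1 × R2/(R1 + R2) = 10 × 40/540 = 0.7407 V

Final answer: 0.7407 V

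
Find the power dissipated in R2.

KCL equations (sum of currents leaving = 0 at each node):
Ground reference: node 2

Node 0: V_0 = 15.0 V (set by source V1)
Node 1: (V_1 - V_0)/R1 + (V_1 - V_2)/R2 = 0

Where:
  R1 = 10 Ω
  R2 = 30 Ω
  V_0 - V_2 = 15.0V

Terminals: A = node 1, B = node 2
Nodal analysis, taking node 2 as the 0 V reference.
Source V1 fixes V_0 = 15 V.
KCL at each unknown node (sum of currents leaving = 0; resistances in Ω):
  Node 1: (V_1 - 15)/10 + (V_1 - 0)/30 = 0
Collecting terms: 0.1333 × V_1 = 1.5  =>  V_1 = 11.25 V
I_R2 = (V_1 - V_2)/R2 = (11.25 - 0)/30 = 0.375 A
P_R2 = I_R2² × R2 = (0.375)² × 30 = 4.219 W

Final answer: 4.219 W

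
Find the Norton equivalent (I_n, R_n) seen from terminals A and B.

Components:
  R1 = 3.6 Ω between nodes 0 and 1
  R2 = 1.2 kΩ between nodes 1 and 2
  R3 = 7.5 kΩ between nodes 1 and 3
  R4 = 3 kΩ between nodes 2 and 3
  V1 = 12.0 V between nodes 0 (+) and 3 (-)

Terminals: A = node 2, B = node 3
Find the Thévenin equivalent first; then I_n = V_th/R_th and R_n = R_th.
Step 1 — V_th is the open-circuit voltage V_A - V_B (nothing connected across the terminals).
Nodal analysis, taking node 3 as the 0 V reference.
Source V1 fixes V_0 = 12 V.
KCL at each unknown node (sum of currents leaving = 0; resistances in Ω):
  Node 1: (V_1 - 12)/3.6 + (V_1 - V_2)/1200 + (V_1 - 0)/7500 = 0
  Node 2: (V_2 - V_1)/1200 + (V_2 - 0)/3000 = 0
Collecting terms (coefficients in siemens):
  0.2787·V_1 - 0.0008333·V_2 = 3.333
  0.001167·V_2 - 0.0008333·V_1 = 0
Determinant D = (0.2787)(0.001167) - (-0.0008333)(-0.0008333) = 0.0003245
V_1 = [(3.333)(0.001167) - (-0.0008333)(0)]/D = 11.98 V
V_2 = [(0.2787)(0) - (3.333)(-0.0008333)]/D = 8.56 V
V_th = V_2 - V_3 = 8.56 - 0 = 8.56 V
Step 2 — R_th: zero the source — replace V1 by a short circuit (node 3 merges into node 0) — and find the resistance seen between A (node 2) and B (node 0).
Reduce the network between node 2 (A) and node 0 (B) by series/parallel combination:
  Rp1 = R1 ‖ R3 (parallel, both between nodes 0 and 1) = 1/(1/3.6 + 1/7500) = 3.598 Ω
  Rs1 = R2 + Rp1 (series, joined only at node 1) = 1200 + 3.598 = 1204 Ω
  Rp2 = R4 ‖ Rs1 (parallel, both between nodes 0 and 2) = 1/(1/3000 + 1/1204) = 859 Ω
R_th = 859 Ω
I_n = V_th/R_th = 8.56/859 = 0.009965 A, and R_n = R_th = 859 Ω

Final answer: I_n = 0.009965 A, R_n = 859 Ω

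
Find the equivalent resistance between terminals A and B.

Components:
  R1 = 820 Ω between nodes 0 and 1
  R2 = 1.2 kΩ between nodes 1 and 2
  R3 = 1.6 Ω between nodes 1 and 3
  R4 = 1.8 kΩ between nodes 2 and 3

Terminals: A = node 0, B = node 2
Reduce the network between node 0 (A) and node 2 (B) by series/parallel combination:
  Rs1 = R3 + R4 (series, joined only at node 3) = 1.6 + 1800 = 1802 Ω
  Rp1 = R2 ‖ Rs1 (parallel, both between nodes 1 and 2) = 1/(1/1200 + 1/1802) = 720.3 Ω
  Rs2 = R1 + Rp1 (series, joined only at node 1) = 820 + 720.3 = 1540 Ω
R_eq = 1.54 kΩ

Final answer: 1.54 kΩ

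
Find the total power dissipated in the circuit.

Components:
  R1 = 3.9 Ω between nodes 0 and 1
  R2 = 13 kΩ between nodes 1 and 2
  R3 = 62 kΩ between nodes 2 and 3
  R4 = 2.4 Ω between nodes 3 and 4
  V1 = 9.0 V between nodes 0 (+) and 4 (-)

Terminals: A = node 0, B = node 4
Nodal analysis, taking node 4 as the 0 V reference.
Source V1 fixes V_0 = 9 V.
KCL at each unknown node (sum of currents leaving = 0; resistances in Ω):
  Node 1: (V_1 - 9)/3.9 + (V_1 - V_2)/13000 = 0
  Node 2: (V_2 - V_1)/13000 + (V_2 - V_3)/62000 = 0
  Node 3: (V_3 - V_2)/62000 + (V_3 - 0)/2.4 = 0
Collecting terms (coefficients in siemens):
  0.2565·V_1 - 0.00007692·V_2 = 2.308
  0.00009305·V_2 - 0.00007692·V_1 - 0.00001613·V_3 = 0
  0.4167·V_3 - 0.00001613·V_2 = 0
Solving these 3 simultaneous equations (Gaussian elimination) gives:
  V_1 = 9 V, V_2 = 7.44 V, V_3 = 0.000288 V
Power in each resistor, P = (ΔV)²/R:
  P_R1 = (9 - 9)²/3.9 = 0.00000005615 W
  P_R2 = (9 - 7.44)²/13000 = 0.0001872 W
  P_R3 = (7.44 - 0.000288)²/62000 = 0.0008927 W
  P_R4 = (0.000288 - 0)²/2.4 = 0.00000003455 W
P_total = P_R1 + P_R2 + P_R3 + P_R4 = 0.00108 W

Final answer: 0.00108 W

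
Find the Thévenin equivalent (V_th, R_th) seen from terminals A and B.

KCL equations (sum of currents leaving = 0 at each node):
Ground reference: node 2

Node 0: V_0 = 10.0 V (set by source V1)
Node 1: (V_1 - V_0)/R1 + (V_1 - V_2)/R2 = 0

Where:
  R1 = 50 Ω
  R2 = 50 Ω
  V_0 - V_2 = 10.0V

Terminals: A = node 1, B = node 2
Step 1 — V_th is the open-circuit voltage V_A - V_B (nothing connected across the terminals).
Nodal analysis, taking node 2 as the 0 V reference.
Source V1 fixes V_0 = 10 V.
KCL at each unknown node (sum of currents leaving = 0; resistances in Ω):
  Node 1: (V_1 - 10)/50 + (V_1 - 0)/50 = 0
Collecting terms: 0.04 × V_1 = 0.2  =>  V_1 = 5 V
V_th = V_1 - V_2 = 5 - 0 = 5 V
Step 2 — R_th: zero the source — replace V1 by a short circuit (node 2 merges into node 0) — and find the resistance seen between A (node 1) and B (node 0).
Reduce the network between node 1 (A) and node 0 (B) by series/parallel combination:
  Rp1 = R1 ‖ R2 (parallel, both between nodes 0 and 1) = 1/(1/50 + 1/50) = 25 Ω
R_th = 25 Ω

Final answer: V_th = 5 V, R_th = 25 Ω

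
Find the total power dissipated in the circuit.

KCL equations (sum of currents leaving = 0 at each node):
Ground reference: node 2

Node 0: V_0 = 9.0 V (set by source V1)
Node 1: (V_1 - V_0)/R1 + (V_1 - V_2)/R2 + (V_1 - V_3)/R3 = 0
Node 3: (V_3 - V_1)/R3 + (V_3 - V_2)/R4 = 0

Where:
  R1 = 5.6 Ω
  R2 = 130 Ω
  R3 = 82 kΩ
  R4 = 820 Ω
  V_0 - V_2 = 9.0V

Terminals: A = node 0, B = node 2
Nodal analysis, taking node 2 as the 0 V reference.
Source V1 fixes V_0 = 9 V.
KCL at each unknown node (sum of currents leaving = 0; resistances in Ω):
  Node 1: (V_1 - 9)/5.6 + (V_1 - 0)/130 + (V_1 - V_3)/82000 = 0
  Node 3: (V_3 - V_1)/82000 + (V_3 - 0)/820 = 0
Collecting terms (coefficients in siemens):
  0.1863·V_1 - 0.0000122·V_3 = 1.607
  0.001232·V_3 - 0.0000122·V_1 = 0
Determinant D = (0.1863)(0.001232) - (-0.0000122)(-0.0000122) = 0.0002294
V_1 = [(1.607)(0.001232) - (-0.0000122)(0)]/D = 8.628 V
V_3 = [(0.1863)(0) - (1.607)(-0.0000122)]/D = 0.08542 V
Power in each resistor, P = (ΔV)²/R:
  P_R1 = (9 - 8.628)²/5.6 = 0.02474 W
  P_R2 = (8.628 - 0)²/130 = 0.5726 W
  P_R3 = (8.628 - 0.08542)²/82000 = 0.0008899 W
  P_R4 = (0 - 0.08542)²/820 = 0.000008899 W
P_total = P_R1 + P_R2 + P_R3 + P_R4 = 0.5982 W

Final answer: 0.5982 W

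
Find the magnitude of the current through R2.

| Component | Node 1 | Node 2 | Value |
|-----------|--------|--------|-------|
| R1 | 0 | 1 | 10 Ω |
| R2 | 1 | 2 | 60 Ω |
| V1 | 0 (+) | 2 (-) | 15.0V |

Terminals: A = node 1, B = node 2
Nodal analysis, taking node 2 as the 0 V reference.
Source V1 fixes V_0 = 15 V.
KCL at each unknown node (sum of currents leaving = 0; resistances in Ω):
  Node 1: (V_1 - 15)/10 + (V_1 - 0)/60 = 0
Collecting terms: 0.1167 × V_1 = 1.5  =>  V_1 = 12.86 V
I_R2 = (V_1 - V_2)/R2 = (12.86 - 0)/60 = 0.2143 A
|I_R2| = 0.2143 A

Final answer: |I_R2| = 0.2143 A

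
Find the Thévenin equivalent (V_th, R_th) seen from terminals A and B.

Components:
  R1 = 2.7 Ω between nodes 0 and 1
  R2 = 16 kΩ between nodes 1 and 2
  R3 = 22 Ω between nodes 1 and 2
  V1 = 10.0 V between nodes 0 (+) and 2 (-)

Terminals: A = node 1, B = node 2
Step 1 — V_th is the open-circuit voltage V_A - V_B (nothing connected across the terminals).
Nodal analysis, taking node 2 as the 0 V reference.
Source V1 fixes V_0 = 10 V.
KCL at each unknown node (sum of currents leaving = 0; resistances in Ω):
  Node 1: (V_1 - 10)/2.7 + (V_1 - 0)/16000 + (V_1 - 0)/22 = 0
Collecting terms: 0.4159 × V_1 = 3.704  =>  V_1 = 8.906 V
V_th = V_1 - V_2 = 8.906 - 0 = 8.906 V
Step 2 — R_th: zero the source — replace V1 by a short circuit (node 2 merges into node 0) — and find the resistance seen between A (node 1) and B (node 0).
Reduce the network between node 1 (A) and node 0 (B) by series/parallel combination:
  Rp1 = R1 ‖ R2 ‖ R3 (parallel, all between nodes 0 and 1) = 1/(1/2.7 + 1/16000 + 1/22) = 2.404 Ω
R_th = 2.404 Ω

Final answer: V_th = 8.906 V, R_th = 2.404 Ω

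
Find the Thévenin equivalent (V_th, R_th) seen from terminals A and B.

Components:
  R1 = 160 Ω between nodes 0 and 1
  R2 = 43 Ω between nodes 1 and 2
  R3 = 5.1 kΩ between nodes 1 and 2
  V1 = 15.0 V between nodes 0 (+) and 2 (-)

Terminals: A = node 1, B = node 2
Step 1 — V_th is the open-circuit voltage V_A - V_B (nothing connected across the terminals).
Nodal analysis, taking node 2 as the 0 V reference.
Source V1 fixes V_0 = 15 V.
KCL at each unknown node (sum of currents leaving = 0; resistances in Ω):
  Node 1: (V_1 - 15)/160 + (V_1 - 0)/43 + (V_1 - 0)/5100 = 0
Collecting terms: 0.0297 × V_1 = 0.09375  =>  V_1 = 3.156 V
V_th = V_1 - V_2 = 3.156 - 0 = 3.156 V
Step 2 — R_th: zero the source — replace V1 by a short circuit (node 2 merges into node 0) — and find the resistance seen between A (node 1) and B (node 0).
Reduce the network between node 1 (A) and node 0 (B) by series/parallel combination:
  Rp1 = R1 ‖ R2 ‖ R3 (parallel, all between nodes 0 and 1) = 1/(1/160 + 1/43 + 1/5100) = 33.67 Ω
R_th = 33.67 Ω

Final answer: V_th = 3.156 V, R_th = 33.67 Ω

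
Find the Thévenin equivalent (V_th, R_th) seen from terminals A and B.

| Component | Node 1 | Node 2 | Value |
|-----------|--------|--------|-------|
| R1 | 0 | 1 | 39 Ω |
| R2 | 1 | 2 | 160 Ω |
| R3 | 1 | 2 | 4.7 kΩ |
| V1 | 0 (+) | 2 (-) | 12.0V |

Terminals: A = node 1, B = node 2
Step 1 — V_th is the open-circuit voltage V_A - V_B (nothing connected across the terminals).
Nodal analysis, taking node 2 as the 0 V reference.
Source V1 fixes V_0 = 12 V.
KCL at each unknown node (sum of currents leaving = 0; resistances in Ω):
  Node 1: (V_1 - 12)/39 + (V_1 - 0)/160 + (V_1 - 0)/4700 = 0
Collecting terms: 0.0321 × V_1 = 0.3077  =>  V_1 = 9.584 V
V_th = V_1 - V_2 = 9.584 - 0 = 9.584 V
Step 2 — R_th: zero the source — replace V1 by a short circuit (node 2 merges into node 0) — and find the resistance seen between A (node 1) and B (node 0).
Reduce the network between node 1 (A) and node 0 (B) by series/parallel combination:
  Rp1 = R1 ‖ R2 ‖ R3 (parallel, all between nodes 0 and 1) = 1/(1/39 + 1/160 + 1/4700) = 31.15 Ω
R_th = 31.15 Ω

Final answer: V_th = 9.584 V, R_th = 31.15 Ω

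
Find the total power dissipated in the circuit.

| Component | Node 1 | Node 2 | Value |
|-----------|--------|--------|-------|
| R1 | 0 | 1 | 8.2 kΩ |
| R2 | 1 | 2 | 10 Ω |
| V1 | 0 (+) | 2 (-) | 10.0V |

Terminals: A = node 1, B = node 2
Nodal analysis, taking node 2 as the 0 V reference.
Source V1 fixes V_0 = 10 V.
KCL at each unknown node (sum of currents leaving = 0; resistances in Ω):
  Node 1: (V_1 - 10)/8200 + (V_1 - 0)/10 = 0
Collecting terms: 0.1001 × V_1 = 0.00122  =>  V_1 = 0.01218 V
Power in each resistor, P = (ΔV)²/R:
  P_R1 = (10 - 0.01218)²/8200 = 0.01217 W
  P_R2 = (0.01218 - 0)²/10 = 0.00001484 W
P_total = P_R1 + P_R2 = 0.01218 W

Final answer: 0.01218 W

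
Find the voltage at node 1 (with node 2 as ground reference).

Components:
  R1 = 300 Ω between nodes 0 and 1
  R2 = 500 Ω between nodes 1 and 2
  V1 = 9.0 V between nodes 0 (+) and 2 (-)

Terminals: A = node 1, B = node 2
Nodal analysis, taking node 2 as the 0 V reference.
Source V1 fixes V_0 = 9 V.
KCL at each unknown node (sum of currents leaving = 0; resistances in Ω):
  Node 1: (V_1 - 9)/300 + (V_1 - 0)/500 = 0
Collecting terms: 0.005333 × V_1 = 0.03  =>  V_1 = 5.625 V
The requested potential is V_1 = 5.625 V.

Final answer: V_1 = 5.625 V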